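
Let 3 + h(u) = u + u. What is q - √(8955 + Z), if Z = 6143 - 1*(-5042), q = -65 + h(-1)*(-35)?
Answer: 110 - 2*√5035 ≈ -31.915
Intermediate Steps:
h(u) = -3 + 2*u (h(u) = -3 + (u + u) = -3 + 2*u)
q = 110 (q = -65 + (-3 + 2*(-1))*(-35) = -65 + (-3 - 2)*(-35) = -65 - 5*(-35) = -65 + 175 = 110)
Z = 11185 (Z = 6143 + 5042 = 11185)
q - √(8955 + Z) = 110 - √(8955 + 11185) = 110 - √20140 = 110 - 2*√5035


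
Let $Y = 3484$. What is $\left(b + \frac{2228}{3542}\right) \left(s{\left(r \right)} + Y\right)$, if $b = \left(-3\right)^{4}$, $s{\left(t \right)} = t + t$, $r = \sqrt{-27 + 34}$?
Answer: $\frac{503664460}{1771} + \frac{289130 \sqrt{7}}{1771} \approx 2.8483 \cdot 10^{5}$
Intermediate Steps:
$r = \sqrt{7} \approx 2.6458$
$s{\left(t \right)} = 2 t$
$b = 81$
$\left(b + \frac{2228}{3542}\right) \left(s{\left(r \right)} + Y\right) = \left(81 + \frac{2228}{3542}\right) \left(2 \sqrt{7} + 3484\right) = \left(81 + 2228 \cdot \frac{1}{3542}\right) \left(3484 + 2 \sqrt{7}\right) = \left(81 + \frac{1114}{1771}\right) \left(3484 + 2 \sqrt{7}\right) = \frac{144565 \left(3484 + 2 \sqrt{7}\right)}{1771} = \frac{503664460}{1771} + \frac{289130 \sqrt{7}}{1771}$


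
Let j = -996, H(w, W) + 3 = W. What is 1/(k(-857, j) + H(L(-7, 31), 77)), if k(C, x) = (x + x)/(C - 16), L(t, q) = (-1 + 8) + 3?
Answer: 291/22198 ≈ 0.013109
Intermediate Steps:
L(t, q) = 10 (L(t, q) = 7 + 3 = 10)
H(w, W) = -3 + W
k(C, x) = 2*x/(-16 + C) (k(C, x) = (2*x)/(-16 + C) = 2*x/(-16 + C))
1/(k(-857, j) + H(L(-7, 31), 77)) = 1/(2*(-996)/(-16 - 857) + (-3 + 77)) = 1/(2*(-996)/(-873) + 74) = 1/(2*(-996)*(-1/873) + 74) = 1/(664/291 + 74) = 1/(22198/291) = 291/22198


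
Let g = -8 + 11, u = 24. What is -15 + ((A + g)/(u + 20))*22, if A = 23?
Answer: -2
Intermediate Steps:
g = 3
-15 + ((A + g)/(u + 20))*22 = -15 + ((23 + 3)/(24 + 20))*22 = -15 + (26/44)*22 = -15 + (26*(1/44))*22 = -15 + (13/22)*22 = -15 + 13 = -2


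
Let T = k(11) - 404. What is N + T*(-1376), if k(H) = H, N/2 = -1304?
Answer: 538160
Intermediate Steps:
N = -2608 (N = 2*(-1304) = -2608)
T = -393 (T = 11 - 404 = -393)
N + T*(-1376) = -2608 - 393*(-1376) = -2608 + 540768 = 538160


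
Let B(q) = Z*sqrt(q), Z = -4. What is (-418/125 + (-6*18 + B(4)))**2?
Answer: 222546724/15625 ≈ 14243.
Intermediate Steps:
B(q) = -4*sqrt(q)
(-418/125 + (-6*18 + B(4)))**2 = (-418/125 + (-6*18 - 4*sqrt(4)))**2 = (-418*1/125 + (-108 - 4*2))**2 = (-418/125 + (-108 - 8))**2 = (-418/125 - 116)**2 = (-14918/125)**2 = 222546724/15625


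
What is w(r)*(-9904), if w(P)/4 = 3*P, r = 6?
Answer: -713088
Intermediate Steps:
w(P) = 12*P (w(P) = 4*(3*P) = 12*P)
w(r)*(-9904) = (12*6)*(-9904) = 72*(-9904) = -713088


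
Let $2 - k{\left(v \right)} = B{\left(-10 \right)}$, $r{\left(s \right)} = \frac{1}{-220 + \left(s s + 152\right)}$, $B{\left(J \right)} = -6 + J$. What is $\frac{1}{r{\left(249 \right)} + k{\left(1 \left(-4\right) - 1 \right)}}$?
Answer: $\frac{61933}{1114795} \approx 0.055556$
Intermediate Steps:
$r{\left(s \right)} = \frac{1}{-68 + s^{2}}$ ($r{\left(s \right)} = \frac{1}{-220 + \left(s^{2} + 152\right)} = \frac{1}{-220 + \left(152 + s^{2}\right)} = \frac{1}{-68 + s^{2}}$)
$k{\left(v \right)} = 18$ ($k{\left(v \right)} = 2 - \left(-6 - 10\right) = 2 - -16 = 2 + 16 = 18$)
$\frac{1}{r{\left(249 \right)} + k{\left(1 \left(-4\right) - 1 \right)}} = \frac{1}{\frac{1}{-68 + 249^{2}} + 18} = \frac{1}{\frac{1}{-68 + 62001} + 18} = \frac{1}{\frac{1}{61933} + 18} = \frac{1}{\frac{1114795}{61933}} = \frac{61933}{1114795}$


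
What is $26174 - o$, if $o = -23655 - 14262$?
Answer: $64091$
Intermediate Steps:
$o = -37917$ ($o = -23655 - 14262 = -37917$)
$26174 - o = 26174 - -37917 = 26174 + 37917 = 64091$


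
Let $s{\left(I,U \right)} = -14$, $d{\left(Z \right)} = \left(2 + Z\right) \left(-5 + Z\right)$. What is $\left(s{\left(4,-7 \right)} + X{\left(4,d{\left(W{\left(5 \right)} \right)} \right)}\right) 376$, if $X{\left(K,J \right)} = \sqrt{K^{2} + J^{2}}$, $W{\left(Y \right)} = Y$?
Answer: $-3760$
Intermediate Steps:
$d{\left(Z \right)} = \left(-5 + Z\right) \left(2 + Z\right)$
$X{\left(K,J \right)} = \sqrt{J^{2} + K^{2}}$
$\left(s{\left(4,-7 \right)} + X{\left(4,d{\left(W{\left(5 \right)} \right)} \right)}\right) 376 = \left(-14 + \sqrt{\left(-10 + 5^{2} - 15\right)^{2} + 4^{2}}\right) 376 = \left(-14 + \sqrt{\left(-10 + 25 - 15\right)^{2} + 16}\right) 376 = \left(-14 + \sqrt{0^{2} + 16}\right) 376 = \left(-14 + \sqrt{0 + 16}\right) 376 = \left(-14 + \sqrt{16}\right) 376 = \left(-14 + 4\right) 376 = \left(-10\right) 376 = -3760$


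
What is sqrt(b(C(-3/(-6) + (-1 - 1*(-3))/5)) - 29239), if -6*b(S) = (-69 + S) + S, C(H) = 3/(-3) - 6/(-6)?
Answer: 3*I*sqrt(12990)/2 ≈ 170.96*I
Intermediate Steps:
C(H) = 0 (C(H) = 3*(-1/3) - 6*(-1/6) = -1 + 1 = 0)
b(S) = 23/2 - S/3 (b(S) = -((-69 + S) + S)/6 = -(-69 + 2*S)/6 = 23/2 - S/3)
sqrt(b(C(-3/(-6) + (-1 - 1*(-3))/5)) - 29239) = sqrt((23/2 - 1/3*0) - 29239) = sqrt((23/2 + 0) - 29239) = sqrt(23/2 - 29239) = sqrt(-58455/2) = 3*I*sqrt(12990)/2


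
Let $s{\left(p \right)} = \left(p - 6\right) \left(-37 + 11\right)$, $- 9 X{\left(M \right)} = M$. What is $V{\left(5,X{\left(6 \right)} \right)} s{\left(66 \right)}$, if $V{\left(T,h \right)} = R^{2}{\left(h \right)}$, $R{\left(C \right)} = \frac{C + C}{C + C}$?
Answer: $-1560$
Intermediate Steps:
$X{\left(M \right)} = - \frac{M}{9}$
$R{\left(C \right)} = 1$ ($R{\left(C \right)} = \frac{2 C}{2 C} = 2 C \frac{1}{2 C} = 1$)
$s{\left(p \right)} = 156 - 26 p$ ($s{\left(p \right)} = \left(-6 + p\right) \left(-26\right) = 156 - 26 p$)
$V{\left(T,h \right)} = 1$ ($V{\left(T,h \right)} = 1^{2} = 1$)
$V{\left(5,X{\left(6 \right)} \right)} s{\left(66 \right)} = 1 \left(156 - 1716\right) = 1 \left(-1560\right) = -1560$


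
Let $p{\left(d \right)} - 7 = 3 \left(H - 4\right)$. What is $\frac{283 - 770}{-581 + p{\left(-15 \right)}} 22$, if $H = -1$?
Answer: $\frac{10714}{589} \approx 18.19$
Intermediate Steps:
$p{\left(d \right)} = -8$ ($p{\left(d \right)} = 7 + 3 \left(-1 - 4\right) = 7 + 3 \left(-5\right) = 7 - 15 = -8$)
$\frac{283 - 770}{-581 + p{\left(-15 \right)}} 22 = \frac{283 - 770}{-581 - 8} \cdot 22 = - \frac{487}{-589} \cdot 22 = \left(-487\right) \left(- \frac{1}{589}\right) 22 = \frac{487}{589} \cdot 22 = \frac{10714}{589}$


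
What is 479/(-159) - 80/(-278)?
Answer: -60221/22101 ≈ -2.7248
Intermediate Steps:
479/(-159) - 80/(-278) = 479*(-1/159) - 80*(-1/278) = -479/159 + 40/139 = -60221/22101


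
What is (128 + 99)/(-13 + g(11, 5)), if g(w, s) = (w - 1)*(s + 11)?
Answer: 227/147 ≈ 1.5442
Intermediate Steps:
g(w, s) = (-1 + w)*(11 + s)
(128 + 99)/(-13 + g(11, 5)) = (128 + 99)/(-13 + (-11 - 1*5 + 11*11 + 5*11)) = 227/(-13 + (-11 - 5 + 121 + 55)) = 227/(-13 + 160) = 227/147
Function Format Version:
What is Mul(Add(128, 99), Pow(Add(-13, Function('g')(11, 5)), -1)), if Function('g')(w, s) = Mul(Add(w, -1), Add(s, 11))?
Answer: Rational(227, 147) ≈ 1.5442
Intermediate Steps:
Function('g')(w, s) = Mul(Add(-1, w), Add(11, s))
Mul(Add(128, 99), Pow(Add(-13, Function('g')(11, 5)), -1)) = Mul(Add(128, 99), Pow(Add(-13, Add(-11, Mul(-1, 5), Mul(11, 11), Mul(5, 11))), -1)) = Mul(227, Pow(Add(-13, Add(-11, -5, 121, 55)), -1)) = Mul(227, Pow(Add(-13, 160), -1)) = Mul(227, Pow(147, -1)) = Mul(227, Rational(1, 147)) = Rational(227, 147)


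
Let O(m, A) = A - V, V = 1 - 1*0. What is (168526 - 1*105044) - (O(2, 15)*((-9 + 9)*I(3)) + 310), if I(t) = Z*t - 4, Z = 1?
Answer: 63172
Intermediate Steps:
I(t) = -4 + t (I(t) = 1*t - 4 = t - 4 = -4 + t)
V = 1 (V = 1 + 0 = 1)
O(m, A) = -1 + A (O(m, A) = A - 1*1 = A - 1 = -1 + A)
(168526 - 1*105044) - (O(2, 15)*((-9 + 9)*I(3)) + 310) = (168526 - 1*105044) - ((-1 + 15)*((-9 + 9)*(-4 + 3)) + 310) = (168526 - 105044) - (14*(0*(-1)) + 310) = 63482 - (14*0 + 310) = 63482 - (0 + 310) = 63482 - 1*310 = 63482 - 310 = 63172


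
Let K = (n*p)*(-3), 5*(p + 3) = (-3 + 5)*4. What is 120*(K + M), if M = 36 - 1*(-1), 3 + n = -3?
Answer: 1416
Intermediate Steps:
n = -6 (n = -3 - 3 = -6)
p = -7/5 (p = -3 + ((-3 + 5)*4)/5 = -3 + (2*4)/5 = -3 + (1/5)*8 = -3 + 8/5 = -7/5 ≈ -1.4000)
K = -126/5 (K = -6*(-7/5)*(-3) = (42/5)*(-3) = -126/5 ≈ -25.200)
M = 37 (M = 36 + 1 = 37)
120*(K + M) = 120*(-126/5 + 37) = 120*(59/5) = 1416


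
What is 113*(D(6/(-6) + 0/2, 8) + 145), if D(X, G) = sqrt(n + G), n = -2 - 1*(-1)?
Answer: 16385 + 113*sqrt(7) ≈ 16684.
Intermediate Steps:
n = -1 (n = -2 + 1 = -1)
D(X, G) = sqrt(-1 + G)
113*(D(6/(-6) + 0/2, 8) + 145) = 113*(sqrt(-1 + 8) + 145) = 113*(sqrt(7) + 145) = 113*(145 + sqrt(7)) = 16385 + 113*sqrt(7)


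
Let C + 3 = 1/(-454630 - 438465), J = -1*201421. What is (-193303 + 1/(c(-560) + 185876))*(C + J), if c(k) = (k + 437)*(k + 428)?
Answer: 1405625294187600132547/36101043328 ≈ 3.8936e+10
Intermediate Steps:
J = -201421
c(k) = (428 + k)*(437 + k) (c(k) = (437 + k)*(428 + k) = (428 + k)*(437 + k))
C = -2679286/893095 (C = -3 + 1/(-454630 - 438465) = -3 + 1/(-893095) = -3 - 1/893095 = -2679286/893095 ≈ -3.0000)
(-193303 + 1/(c(-560) + 185876))*(C + J) = (-193303 + 1/((187036 + (-560)² + 865*(-560)) + 185876))*(-2679286/893095 - 201421) = (-193303 + 1/((187036 + 313600 - 484400) + 185876))*(-179890767281/893095) = (-193303 + 1/(16236 + 185876))*(-179890767281/893095) = (-193303 + 1/202112)*(-179890767281/893095) = -39068855935/202112*(-179890767281/893095) = 1405625294187600132547/36101043328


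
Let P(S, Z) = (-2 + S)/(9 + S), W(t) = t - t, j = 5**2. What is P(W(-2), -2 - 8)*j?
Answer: -50/9 ≈ -5.5556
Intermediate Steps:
j = 25
W(t) = 0
P(S, Z) = (-2 + S)/(9 + S)
P(W(-2), -2 - 8)*j = ((-2 + 0)/(9 + 0))*25 = (-2/9)*25 = ((1/9)*(-2))*25 = -2/9*25 = -50/9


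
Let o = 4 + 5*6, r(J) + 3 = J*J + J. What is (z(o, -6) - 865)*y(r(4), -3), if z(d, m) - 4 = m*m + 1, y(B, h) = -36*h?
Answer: -88992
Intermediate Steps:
r(J) = -3 + J + J² (r(J) = -3 + (J*J + J) = -3 + (J² + J) = -3 + (J + J²) = -3 + J + J²)
o = 34 (o = 4 + 30 = 34)
z(d, m) = 5 + m² (z(d, m) = 4 + (m*m + 1) = 4 + (m² + 1) = 4 + (1 + m²) = 5 + m²)
(z(o, -6) - 865)*y(r(4), -3) = ((5 + (-6)²) - 865)*(-36*(-3)) = ((5 + 36) - 865)*108 = (41 - 865)*108 = -824*108 = -88992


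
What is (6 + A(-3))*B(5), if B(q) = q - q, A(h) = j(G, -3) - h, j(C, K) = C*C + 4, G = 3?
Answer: 0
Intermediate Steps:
j(C, K) = 4 + C² (j(C, K) = C² + 4 = 4 + C²)
A(h) = 13 - h (A(h) = (4 + 3²) - h = (4 + 9) - h = 13 - h)
B(q) = 0
(6 + A(-3))*B(5) = (6 + (13 - 1*(-3)))*0 = (6 + (13 + 3))*0 = (6 + 16)*0 = 22*0 = 0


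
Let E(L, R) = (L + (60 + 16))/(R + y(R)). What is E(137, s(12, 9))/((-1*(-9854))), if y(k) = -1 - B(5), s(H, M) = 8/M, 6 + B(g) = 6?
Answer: -1917/9854 ≈ -0.19454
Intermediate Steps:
B(g) = 0 (B(g) = -6 + 6 = 0)
y(k) = -1 (y(k) = -1 - 1*0 = -1 + 0 = -1)
E(L, R) = (76 + L)/(-1 + R) (E(L, R) = (L + (60 + 16))/(R - 1) = (L + 76)/(-1 + R) = (76 + L)/(-1 + R))
E(137, s(12, 9))/((-1*(-9854))) = ((76 + 137)/(-1 + 8/9))/((-1*(-9854))) = (213/(-1 + 8*(⅑)))/9854 = (213/(-1 + 8/9))*(1/9854) = (213/(-⅑))*(1/9854) = -9*213*(1/9854) = -1917*1/9854 = -1917/9854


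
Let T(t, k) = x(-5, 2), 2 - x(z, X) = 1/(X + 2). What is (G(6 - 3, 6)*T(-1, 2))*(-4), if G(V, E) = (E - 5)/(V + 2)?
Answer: -7/5 ≈ -1.4000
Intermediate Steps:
x(z, X) = 2 - 1/(2 + X) (x(z, X) = 2 - 1/(X + 2) = 2 - 1/(2 + X))
G(V, E) = (-5 + E)/(2 + V)
T(t, k) = 7/4 (T(t, k) = (3 + 2*2)/(2 + 2) = (3 + 4)/4 = (1/4)*7 = 7/4)
(G(6 - 3, 6)*T(-1, 2))*(-4) = (((-5 + 6)/(2 + (6 - 3)))*(7/4))*(-4) = ((1/(2 + 3))*(7/4))*(-4) = ((1/5)*(7/4))*(-4) = (7/20)*(-4) = -7/5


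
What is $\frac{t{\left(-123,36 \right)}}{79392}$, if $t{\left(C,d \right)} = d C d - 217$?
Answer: $- \frac{159625}{79392} \approx -2.0106$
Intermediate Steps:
$t{\left(C,d \right)} = -217 + C d^{2}$ ($t{\left(C,d \right)} = C d d - 217 = C d^{2} - 217 = -217 + C d^{2}$)
$\frac{t{\left(-123,36 \right)}}{79392} = \frac{-217 - 123 \cdot 36^{2}}{79392} = \left(-217 - 159408\right) \frac{1}{79392} = \left(-159625\right) \frac{1}{79392} = - \frac{159625}{79392}$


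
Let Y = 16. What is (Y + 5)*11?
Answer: 231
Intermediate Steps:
(Y + 5)*11 = (16 + 5)*11 = 21*11 = 231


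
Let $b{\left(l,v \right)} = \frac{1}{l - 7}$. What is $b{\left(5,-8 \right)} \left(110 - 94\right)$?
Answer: $-8$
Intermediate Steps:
$b{\left(l,v \right)} = \frac{1}{-7 + l}$
$b{\left(5,-8 \right)} \left(110 - 94\right) = \frac{110 - 94}{-7 + 5} = \frac{1}{-2} \cdot 16 = \left(- \frac{1}{2}\right) 16 = -8$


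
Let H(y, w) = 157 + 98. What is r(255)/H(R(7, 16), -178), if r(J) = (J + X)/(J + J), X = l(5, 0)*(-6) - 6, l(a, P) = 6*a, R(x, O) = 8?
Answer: 23/43350 ≈ 0.00053057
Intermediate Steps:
H(y, w) = 255
X = -186 (X = (6*5)*(-6) - 6 = 30*(-6) - 6 = -180 - 6 = -186)
r(J) = (-186 + J)/(2*J) (r(J) = (J - 186)/(J + J) = (-186 + J)/((2*J)) = (-186 + J)*(1/(2*J)) = (-186 + J)/(2*J))
r(255)/H(R(7, 16), -178) = ((½)*(-186 + 255)/255)/255 = ((½)*(1/255)*69)*(1/255) = (23/170)*(1/255) = 23/43350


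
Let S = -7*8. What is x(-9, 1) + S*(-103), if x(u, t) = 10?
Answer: 5778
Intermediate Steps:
S = -56
x(-9, 1) + S*(-103) = 10 - 56*(-103) = 10 + 5768 = 5778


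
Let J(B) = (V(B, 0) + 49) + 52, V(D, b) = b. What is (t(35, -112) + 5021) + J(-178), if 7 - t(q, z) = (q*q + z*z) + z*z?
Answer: -21184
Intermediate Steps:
t(q, z) = 7 - q² - 2*z² (t(q, z) = 7 - ((q*q + z*z) + z*z) = 7 - ((q² + z²) + z²) = 7 - (q² + 2*z²) = 7 + (-q² - 2*z²) = 7 - q² - 2*z²)
J(B) = 101 (J(B) = (0 + 49) + 52 = 49 + 52 = 101)
(t(35, -112) + 5021) + J(-178) = ((7 - 1*35² - 2*(-112)²) + 5021) + 101 = ((7 - 1*1225 - 2*12544) + 5021) + 101 = ((7 - 1225 - 25088) + 5021) + 101 = (-26306 + 5021) + 101 = -21285 + 101 = -21184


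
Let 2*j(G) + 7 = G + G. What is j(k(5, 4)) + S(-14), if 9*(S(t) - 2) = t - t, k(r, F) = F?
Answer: 5/2 ≈ 2.5000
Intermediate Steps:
j(G) = -7/2 + G (j(G) = -7/2 + (G + G)/2 = -7/2 + (2*G)/2 = -7/2 + G)
S(t) = 2 (S(t) = 2 + (t - t)/9 = 2 + (1/9)*0 = 2 + 0 = 2)
j(k(5, 4)) + S(-14) = (-7/2 + 4) + 2 = 1/2 + 2 = 5/2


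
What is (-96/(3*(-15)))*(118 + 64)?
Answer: 5824/15 ≈ 388.27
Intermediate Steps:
(-96/(3*(-15)))*(118 + 64) = -96/(-45)*182 = -96*(-1/45)*182 = (32/15)*182 = 5824/15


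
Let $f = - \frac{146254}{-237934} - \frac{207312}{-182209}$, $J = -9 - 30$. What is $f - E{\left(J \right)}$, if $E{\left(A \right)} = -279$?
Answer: $\frac{6085831094984}{21676858103} \approx 280.75$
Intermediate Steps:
$J = -39$ ($J = -9 - 30 = -39$)
$f = \frac{37987684247}{21676858103}$ ($f = \left(-146254\right) \left(- \frac{1}{237934}\right) - - \frac{207312}{182209} = \frac{73127}{118967} + \frac{207312}{182209} = \frac{37987684247}{21676858103} \approx 1.7525$)
$f - E{\left(J \right)} = \frac{37987684247}{21676858103} - -279 = \frac{37987684247}{21676858103} + 279 = \frac{6085831094984}{21676858103}$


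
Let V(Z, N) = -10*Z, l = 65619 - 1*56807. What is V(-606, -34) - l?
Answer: -2752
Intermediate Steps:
l = 8812 (l = 65619 - 56807 = 8812)
V(-606, -34) - l = -10*(-606) - 1*8812 = 6060 - 8812 = -2752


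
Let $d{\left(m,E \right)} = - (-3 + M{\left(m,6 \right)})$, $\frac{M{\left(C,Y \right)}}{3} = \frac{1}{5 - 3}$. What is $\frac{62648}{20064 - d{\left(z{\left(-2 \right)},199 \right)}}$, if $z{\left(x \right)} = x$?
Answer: $\frac{125296}{40125} \approx 3.1226$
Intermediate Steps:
$M{\left(C,Y \right)} = \frac{3}{2}$ ($M{\left(C,Y \right)} = \frac{3}{5 - 3} = \frac{3}{2}$)
$d{\left(m,E \right)} = \frac{3}{2}$ ($d{\left(m,E \right)} = - (-3 + \frac{3}{2}) = \left(-1\right) \left(- \frac{3}{2}\right) = \frac{3}{2}$)
$\frac{62648}{20064 - d{\left(z{\left(-2 \right)},199 \right)}} = \frac{62648}{20064 - \frac{3}{2}} = \frac{62648}{\frac{40125}{2}} = 62648 \cdot \frac{2}{40125} = \frac{125296}{40125}$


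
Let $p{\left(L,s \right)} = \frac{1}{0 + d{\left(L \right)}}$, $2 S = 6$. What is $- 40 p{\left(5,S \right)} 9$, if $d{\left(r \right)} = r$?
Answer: $-72$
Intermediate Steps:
$S = 3$ ($S = \frac{1}{2} \cdot 6 = 3$)
$p{\left(L,s \right)} = \frac{1}{L}$ ($p{\left(L,s \right)} = \frac{1}{0 + L} = \frac{1}{L}$)
$- 40 p{\left(5,S \right)} 9 = - \frac{40}{5} \cdot 9 = \left(-40\right) \frac{1}{5} \cdot 9 = \left(-8\right) 9 = -72$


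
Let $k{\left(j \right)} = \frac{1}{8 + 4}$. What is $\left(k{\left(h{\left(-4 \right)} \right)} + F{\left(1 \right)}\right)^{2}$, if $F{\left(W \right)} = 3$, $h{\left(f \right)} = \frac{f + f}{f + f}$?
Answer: $\frac{1369}{144} \approx 9.5069$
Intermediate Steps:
$h{\left(f \right)} = 1$ ($h{\left(f \right)} = \frac{2 f}{2 f} = 2 f \frac{1}{2 f} = 1$)
$k{\left(j \right)} = \frac{1}{12}$
$\left(k{\left(h{\left(-4 \right)} \right)} + F{\left(1 \right)}\right)^{2} = \left(\frac{1}{12} + 3\right)^{2} = \left(\frac{37}{12}\right)^{2} = \frac{1369}{144}$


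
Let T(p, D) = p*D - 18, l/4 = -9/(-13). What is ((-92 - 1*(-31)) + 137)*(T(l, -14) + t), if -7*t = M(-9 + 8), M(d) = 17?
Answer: -409412/91 ≈ -4499.0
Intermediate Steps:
l = 36/13 (l = 4*(-9/(-13)) = 4*(-9*(-1/13)) = 4*(9/13) = 36/13 ≈ 2.7692)
t = -17/7 (t = -⅐*17 = -17/7 ≈ -2.4286)
T(p, D) = -18 + D*p (T(p, D) = D*p - 18 = -18 + D*p)
((-92 - 1*(-31)) + 137)*(T(l, -14) + t) = ((-92 - 1*(-31)) + 137)*((-18 - 14*36/13) - 17/7) = ((-92 + 31) + 137)*((-18 - 504/13) - 17/7) = (-61 + 137)*(-738/13 - 17/7) = 76*(-5387/91) = -409412/91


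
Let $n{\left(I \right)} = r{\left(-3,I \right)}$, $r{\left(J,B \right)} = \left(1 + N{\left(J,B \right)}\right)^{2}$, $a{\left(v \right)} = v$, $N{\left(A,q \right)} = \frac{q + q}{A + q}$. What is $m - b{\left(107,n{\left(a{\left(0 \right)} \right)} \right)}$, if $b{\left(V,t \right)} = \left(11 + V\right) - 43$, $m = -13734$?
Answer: $-13809$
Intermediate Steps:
$N{\left(A,q \right)} = \frac{2 q}{A + q}$
$r{\left(J,B \right)} = \left(1 + \frac{2 B}{B + J}\right)^{2}$ ($r{\left(J,B \right)} = \left(1 + \frac{2 B}{J + B}\right)^{2} = \left(1 + \frac{2 B}{B + J}\right)^{2}$)
$n{\left(I \right)} = \frac{\left(-3 + 3 I\right)^{2}}{\left(-3 + I\right)^{2}}$ ($n{\left(I \right)} = \frac{\left(-3 + 3 I\right)^{2}}{\left(I - 3\right)^{2}} = \frac{\left(-3 + 3 I\right)^{2}}{\left(-3 + I\right)^{2}}$)
$b{\left(V,t \right)} = -32 + V$
$m - b{\left(107,n{\left(a{\left(0 \right)} \right)} \right)} = -13734 - \left(-32 + 107\right) = -13734 - 75 = -13809$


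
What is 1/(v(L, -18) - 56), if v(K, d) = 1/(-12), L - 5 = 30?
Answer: -12/673 ≈ -0.017831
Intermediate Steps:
L = 35 (L = 5 + 30 = 35)
v(K, d) = -1/12
1/(v(L, -18) - 56) = 1/(-1/12 - 56) = 1/(-673/12) = -12/673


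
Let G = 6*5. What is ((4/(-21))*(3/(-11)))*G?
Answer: 120/77 ≈ 1.5584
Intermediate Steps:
G = 30
((4/(-21))*(3/(-11)))*G = ((4/(-21))*(3/(-11)))*30 = ((4*(-1/21))*(3*(-1/11)))*30 = -4/21*(-3/11)*30 = (4/77)*30 = 120/77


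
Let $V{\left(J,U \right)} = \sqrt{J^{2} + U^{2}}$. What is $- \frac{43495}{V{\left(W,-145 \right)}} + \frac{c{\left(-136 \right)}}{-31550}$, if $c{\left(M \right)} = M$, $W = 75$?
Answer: $\frac{68}{15775} - \frac{8699 \sqrt{1066}}{1066} \approx -266.43$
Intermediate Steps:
$- \frac{43495}{V{\left(W,-145 \right)}} + \frac{c{\left(-136 \right)}}{-31550} = - \frac{43495}{\sqrt{75^{2} + \left(-145\right)^{2}}} - \frac{136}{-31550} = - \frac{43495}{\sqrt{5625 + 21025}} - - \frac{68}{15775} = - \frac{43495}{\sqrt{26650}} + \frac{68}{15775} = - \frac{43495}{5 \sqrt{1066}} + \frac{68}{15775} = - 43495 \frac{\sqrt{1066}}{5330} + \frac{68}{15775} = - \frac{8699 \sqrt{1066}}{1066} + \frac{68}{15775} = \frac{68}{15775} - \frac{8699 \sqrt{1066}}{1066}$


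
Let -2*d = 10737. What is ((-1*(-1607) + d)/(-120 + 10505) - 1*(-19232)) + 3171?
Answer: 465302787/20770 ≈ 22403.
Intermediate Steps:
d = -10737/2 (d = -1/2*10737 = -10737/2 ≈ -5368.5)
((-1*(-1607) + d)/(-120 + 10505) - 1*(-19232)) + 3171 = ((-1*(-1607) - 10737/2)/(-120 + 10505) - 1*(-19232)) + 3171 = ((1607 - 10737/2)/10385 + 19232) + 3171 = (-7523/2*1/10385 + 19232) + 3171 = (-7523/20770 + 19232) + 3171 = 399441117/20770 + 3171 = 465302787/20770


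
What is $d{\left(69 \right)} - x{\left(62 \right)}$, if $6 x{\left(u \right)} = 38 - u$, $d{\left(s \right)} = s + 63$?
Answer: $136$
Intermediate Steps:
$d{\left(s \right)} = 63 + s$
$x{\left(u \right)} = \frac{19}{3} - \frac{u}{6}$ ($x{\left(u \right)} = \frac{38 - u}{6} = \frac{19}{3} - \frac{u}{6}$)
$d{\left(69 \right)} - x{\left(62 \right)} = \left(63 + 69\right) - \left(\frac{19}{3} - \frac{31}{3}\right) = 132 - \left(\frac{19}{3} - \frac{31}{3}\right) = 132 - -4 = 132 + 4 = 136$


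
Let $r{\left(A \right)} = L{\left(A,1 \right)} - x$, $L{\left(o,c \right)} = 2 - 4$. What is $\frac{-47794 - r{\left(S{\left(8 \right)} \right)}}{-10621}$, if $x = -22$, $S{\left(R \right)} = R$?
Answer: $\frac{3678}{817} \approx 4.5018$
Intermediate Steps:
$L{\left(o,c \right)} = -2$
$r{\left(A \right)} = 20$ ($r{\left(A \right)} = -2 - -22 = -2 + 22 = 20$)
$\frac{-47794 - r{\left(S{\left(8 \right)} \right)}}{-10621} = \frac{-47794 - 20}{-10621} = \left(-47794 - 20\right) \left(- \frac{1}{10621}\right) = \left(-47814\right) \left(- \frac{1}{10621}\right) = \frac{3678}{817}$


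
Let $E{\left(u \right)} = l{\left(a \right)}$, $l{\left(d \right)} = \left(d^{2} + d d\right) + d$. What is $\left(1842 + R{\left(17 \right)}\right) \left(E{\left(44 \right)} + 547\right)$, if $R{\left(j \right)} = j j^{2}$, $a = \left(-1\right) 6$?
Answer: $4140815$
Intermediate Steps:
$a = -6$
$l{\left(d \right)} = d + 2 d^{2}$ ($l{\left(d \right)} = \left(d^{2} + d^{2}\right) + d = 2 d^{2} + d = d + 2 d^{2}$)
$R{\left(j \right)} = j^{3}$
$E{\left(u \right)} = 66$ ($E{\left(u \right)} = - 6 \left(1 + 2 \left(-6\right)\right) = - 6 \left(1 - 12\right) = \left(-6\right) \left(-11\right) = 66$)
$\left(1842 + R{\left(17 \right)}\right) \left(E{\left(44 \right)} + 547\right) = \left(1842 + 17^{3}\right) \left(66 + 547\right) = \left(1842 + 4913\right) 613 = 6755 \cdot 613 = 4140815$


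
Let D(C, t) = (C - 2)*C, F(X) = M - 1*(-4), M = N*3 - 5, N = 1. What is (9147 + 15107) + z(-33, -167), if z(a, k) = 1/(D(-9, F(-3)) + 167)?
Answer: 6451565/266 ≈ 24254.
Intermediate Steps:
M = -2 (M = 1*3 - 5 = 3 - 5 = -2)
F(X) = 2 (F(X) = -2 - 1*(-4) = -2 + 4 = 2)
D(C, t) = C*(-2 + C) (D(C, t) = (-2 + C)*C = C*(-2 + C))
z(a, k) = 1/266 (z(a, k) = 1/(-9*(-2 - 9) + 167) = 1/(-9*(-11) + 167) = 1/(99 + 167) = 1/266)
(9147 + 15107) + z(-33, -167) = (9147 + 15107) + 1/266 = 24254 + 1/266 = 6451565/266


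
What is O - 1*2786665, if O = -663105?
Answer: -3449770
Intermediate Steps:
O - 1*2786665 = -663105 - 1*2786665 = -663105 - 2786665 = -3449770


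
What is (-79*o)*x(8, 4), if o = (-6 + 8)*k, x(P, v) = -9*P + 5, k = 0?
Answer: 0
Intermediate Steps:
x(P, v) = 5 - 9*P
o = 0 (o = (-6 + 8)*0 = 2*0 = 0)
(-79*o)*x(8, 4) = (-79*0)*(5 - 9*8) = 0*(5 - 72) = 0*(-67) = 0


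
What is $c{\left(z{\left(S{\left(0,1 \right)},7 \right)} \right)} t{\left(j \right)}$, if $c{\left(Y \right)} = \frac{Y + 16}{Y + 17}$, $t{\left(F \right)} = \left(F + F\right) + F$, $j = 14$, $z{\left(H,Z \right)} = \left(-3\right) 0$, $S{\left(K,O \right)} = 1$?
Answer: $\frac{672}{17} \approx 39.529$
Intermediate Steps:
$z{\left(H,Z \right)} = 0$
$t{\left(F \right)} = 3 F$ ($t{\left(F \right)} = 2 F + F = 3 F$)
$c{\left(Y \right)} = \frac{16 + Y}{17 + Y}$
$c{\left(z{\left(S{\left(0,1 \right)},7 \right)} \right)} t{\left(j \right)} = \frac{16 + 0}{17 + 0} \cdot 3 \cdot 14 = \frac{1}{17} \cdot 16 \cdot 42 = \frac{16}{17} \cdot 42 = \frac{672}{17}$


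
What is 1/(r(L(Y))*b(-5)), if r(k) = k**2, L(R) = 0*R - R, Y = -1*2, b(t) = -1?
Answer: -1/4 ≈ -0.25000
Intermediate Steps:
Y = -2
L(R) = -R (L(R) = 0 - R = -R)
1/(r(L(Y))*b(-5)) = 1/((-1*(-2))**2*(-1)) = 1/(2**2*(-1)) = 1/(4*(-1)) = 1/(-4) = -1/4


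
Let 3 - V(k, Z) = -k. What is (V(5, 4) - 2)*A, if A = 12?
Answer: 72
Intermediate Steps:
V(k, Z) = 3 + k (V(k, Z) = 3 - (-1)*k = 3 + k)
(V(5, 4) - 2)*A = ((3 + 5) - 2)*12 = (8 - 2)*12 = 6*12 = 72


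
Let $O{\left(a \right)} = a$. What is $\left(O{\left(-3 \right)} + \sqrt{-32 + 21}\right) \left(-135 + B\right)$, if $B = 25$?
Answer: $330 - 110 i \sqrt{11} \approx 330.0 - 364.83 i$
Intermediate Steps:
$\left(O{\left(-3 \right)} + \sqrt{-32 + 21}\right) \left(-135 + B\right) = \left(-3 + \sqrt{-32 + 21}\right) \left(-135 + 25\right) = \left(-3 + \sqrt{-11}\right) \left(-110\right) = \left(-3 + i \sqrt{11}\right) \left(-110\right) = 330 - 110 i \sqrt{11}$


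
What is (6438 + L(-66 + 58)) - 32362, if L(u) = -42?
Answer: -25966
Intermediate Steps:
(6438 + L(-66 + 58)) - 32362 = (6438 - 42) - 32362 = 6396 - 32362 = -25966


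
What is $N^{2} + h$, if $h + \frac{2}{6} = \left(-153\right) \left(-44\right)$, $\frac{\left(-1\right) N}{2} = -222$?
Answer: $\frac{611603}{3} \approx 2.0387 \cdot 10^{5}$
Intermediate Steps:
$N = 444$ ($N = \left(-2\right) \left(-222\right) = 444$)
$h = \frac{20195}{3}$ ($h = - \frac{1}{3} - -6732 = - \frac{1}{3} + 6732 = \frac{20195}{3} \approx 6731.7$)
$N^{2} + h = 444^{2} + \frac{20195}{3} = 197136 + \frac{20195}{3} = \frac{611603}{3}$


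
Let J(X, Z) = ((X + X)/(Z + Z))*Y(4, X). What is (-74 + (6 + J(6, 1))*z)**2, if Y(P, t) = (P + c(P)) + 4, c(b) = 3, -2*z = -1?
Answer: 1444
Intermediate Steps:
z = 1/2 (z = -1/2*(-1) = 1/2 ≈ 0.50000)
Y(P, t) = 7 + P (Y(P, t) = (P + 3) + 4 = (3 + P) + 4 = 7 + P)
J(X, Z) = 11*X/Z (J(X, Z) = ((X + X)/(Z + Z))*(7 + 4) = ((2*X)/((2*Z)))*11 = ((2*X)*(1/(2*Z)))*11 = (X/Z)*11 = 11*X/Z)
(-74 + (6 + J(6, 1))*z)**2 = (-74 + (6 + 11*6/1)*(1/2))**2 = (-74 + (6 + 11*6*1)*(1/2))**2 = (-74 + (6 + 66)*(1/2))**2 = (-74 + 72*(1/2))**2 = (-74 + 36)**2 = (-38)**2 = 1444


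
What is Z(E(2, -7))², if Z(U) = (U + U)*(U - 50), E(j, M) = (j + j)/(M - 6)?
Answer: 27373824/28561 ≈ 958.43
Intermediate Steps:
E(j, M) = 2*j/(-6 + M) (E(j, M) = (2*j)/(-6 + M) = 2*j/(-6 + M))
Z(U) = 2*U*(-50 + U) (Z(U) = (2*U)*(-50 + U) = 2*U*(-50 + U))
Z(E(2, -7))² = (2*(2*2/(-6 - 7))*(-50 + 2*2/(-6 - 7)))² = (2*(2*2/(-13))*(-50 + 2*2/(-13)))² = (2*(2*2*(-1/13))*(-50 + 2*2*(-1/13)))² = (2*(-4/13)*(-50 - 4/13))² = (2*(-4/13)*(-654/13))² = (5232/169)² = 27373824/28561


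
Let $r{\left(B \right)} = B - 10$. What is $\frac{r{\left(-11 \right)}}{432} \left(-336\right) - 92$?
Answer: $- \frac{227}{3} \approx -75.667$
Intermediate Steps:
$r{\left(B \right)} = -10 + B$ ($r{\left(B \right)} = B - 10 = -10 + B$)
$\frac{r{\left(-11 \right)}}{432} \left(-336\right) - 92 = \frac{-10 - 11}{432} \left(-336\right) - 92 = \left(-21\right) \frac{1}{432} \left(-336\right) - 92 = \left(- \frac{7}{144}\right) \left(-336\right) - 92 = \frac{49}{3} - 92 = - \frac{227}{3}$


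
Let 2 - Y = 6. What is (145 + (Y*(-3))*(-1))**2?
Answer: 17689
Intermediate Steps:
Y = -4 (Y = 2 - 1*6 = 2 - 6 = -4)
(145 + (Y*(-3))*(-1))**2 = (145 - 4*(-3)*(-1))**2 = (145 + 12*(-1))**2 = (145 - 12)**2 = 133**2 = 17689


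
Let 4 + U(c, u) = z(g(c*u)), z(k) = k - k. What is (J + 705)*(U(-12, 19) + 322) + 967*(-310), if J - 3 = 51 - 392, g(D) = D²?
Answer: -183064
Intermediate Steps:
z(k) = 0
J = -338 (J = 3 + (51 - 392) = 3 - 341 = -338)
U(c, u) = -4 (U(c, u) = -4 + 0 = -4)
(J + 705)*(U(-12, 19) + 322) + 967*(-310) = (-338 + 705)*(-4 + 322) + 967*(-310) = 367*318 - 299770 = 116706 - 299770 = -183064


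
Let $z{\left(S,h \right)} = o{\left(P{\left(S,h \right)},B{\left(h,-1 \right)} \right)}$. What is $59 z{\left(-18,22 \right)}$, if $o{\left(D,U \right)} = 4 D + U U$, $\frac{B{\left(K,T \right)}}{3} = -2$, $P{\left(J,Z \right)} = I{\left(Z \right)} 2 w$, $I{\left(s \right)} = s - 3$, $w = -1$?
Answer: $-6844$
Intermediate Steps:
$I{\left(s \right)} = -3 + s$
$P{\left(J,Z \right)} = 6 - 2 Z$ ($P{\left(J,Z \right)} = \left(-3 + Z\right) 2 \left(-1\right) = \left(-6 + 2 Z\right) \left(-1\right) = 6 - 2 Z$)
$B{\left(K,T \right)} = -6$ ($B{\left(K,T \right)} = 3 \left(-2\right) = -6$)
$o{\left(D,U \right)} = U^{2} + 4 D$ ($o{\left(D,U \right)} = 4 D + U^{2} = U^{2} + 4 D$)
$z{\left(S,h \right)} = 60 - 8 h$ ($z{\left(S,h \right)} = \left(-6\right)^{2} + 4 \left(6 - 2 h\right) = 36 - \left(-24 + 8 h\right) = 60 - 8 h$)
$59 z{\left(-18,22 \right)} = 59 \left(60 - 176\right) = 59 \left(-116\right) = -6844$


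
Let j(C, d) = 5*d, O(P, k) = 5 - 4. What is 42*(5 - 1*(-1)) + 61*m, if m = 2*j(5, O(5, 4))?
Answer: 862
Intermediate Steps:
O(P, k) = 1
m = 10 (m = 2*(5*1) = 2*5 = 10)
42*(5 - 1*(-1)) + 61*m = 42*(5 - 1*(-1)) + 61*10 = 42*(5 + 1) + 610 = 42*6 + 610 = 252 + 610 = 862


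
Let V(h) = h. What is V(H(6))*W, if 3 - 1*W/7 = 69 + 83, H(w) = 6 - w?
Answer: 0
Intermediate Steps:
W = -1043 (W = 21 - 7*(69 + 83) = 21 - 7*152 = 21 - 1064 = -1043)
V(H(6))*W = (6 - 1*6)*(-1043) = (6 - 6)*(-1043) = 0*(-1043) = 0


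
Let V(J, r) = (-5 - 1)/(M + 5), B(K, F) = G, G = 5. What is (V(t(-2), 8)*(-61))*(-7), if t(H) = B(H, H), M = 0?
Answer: -2562/5 ≈ -512.40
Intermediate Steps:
B(K, F) = 5
t(H) = 5
V(J, r) = -6/5 (V(J, r) = (-5 - 1)/(0 + 5) = -6/5)
(V(t(-2), 8)*(-61))*(-7) = -6/5*(-61)*(-7) = (366/5)*(-7) = -2562/5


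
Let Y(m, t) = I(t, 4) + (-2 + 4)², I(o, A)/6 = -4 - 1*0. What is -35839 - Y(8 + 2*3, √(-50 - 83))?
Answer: -35819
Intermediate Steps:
I(o, A) = -24 (I(o, A) = 6*(-4 - 1*0) = 6*(-4 + 0) = 6*(-4) = -24)
Y(m, t) = -20 (Y(m, t) = -24 + (-2 + 4)² = -24 + 2² = -24 + 4 = -20)
-35839 - Y(8 + 2*3, √(-50 - 83)) = -35839 - 1*(-20) = -35839 + 20 = -35819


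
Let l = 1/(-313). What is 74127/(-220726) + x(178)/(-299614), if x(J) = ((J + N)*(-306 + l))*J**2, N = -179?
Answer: -338390168918525/10349751863066 ≈ -32.695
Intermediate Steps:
l = -1/313 ≈ -0.0031949
x(J) = J**2*(17144441/313 - 95779*J/313) (x(J) = ((J - 179)*(-306 - 1/313))*J**2 = ((-179 + J)*(-95779/313))*J**2 = (17144441/313 - 95779*J/313)*J**2 = J**2*(17144441/313 - 95779*J/313))
74127/(-220726) + x(178)/(-299614) = 74127/(-220726) + ((95779/313)*178**2*(179 - 1*178))/(-299614) = 74127*(-1/220726) + ((95779/313)*31684*(179 - 178))*(-1/299614) = -74127/220726 + ((95779/313)*31684*1)*(-1/299614) = -74127/220726 + (3034661836/313)*(-1/299614) = -74127/220726 - 1517330918/46889591 = -338390168918525/10349751863066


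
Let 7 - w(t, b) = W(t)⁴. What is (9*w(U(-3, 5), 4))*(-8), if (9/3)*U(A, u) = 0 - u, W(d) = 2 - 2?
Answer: -504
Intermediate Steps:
W(d) = 0
U(A, u) = -u/3 (U(A, u) = (0 - u)/3 = (-u)/3 = -u/3)
w(t, b) = 7 (w(t, b) = 7 - 1*0⁴ = 7 - 1*0 = 7 + 0 = 7)
(9*w(U(-3, 5), 4))*(-8) = (9*7)*(-8) = 63*(-8) = -504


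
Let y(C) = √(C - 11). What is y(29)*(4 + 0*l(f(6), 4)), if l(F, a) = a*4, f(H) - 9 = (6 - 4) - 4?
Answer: 12*√2 ≈ 16.971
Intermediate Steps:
f(H) = 7 (f(H) = 9 + ((6 - 4) - 4) = 9 + (2 - 4) = 9 - 2 = 7)
l(F, a) = 4*a
y(C) = √(-11 + C)
y(29)*(4 + 0*l(f(6), 4)) = √(-11 + 29)*(4 + 0*(4*4)) = √18*(4 + 0*16) = (3*√2)*(4 + 0) = (3*√2)*4 = 12*√2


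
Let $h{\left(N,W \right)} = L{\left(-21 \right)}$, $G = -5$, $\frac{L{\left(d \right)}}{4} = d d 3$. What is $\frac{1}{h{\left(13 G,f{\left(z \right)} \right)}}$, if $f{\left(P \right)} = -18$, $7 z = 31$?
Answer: $\frac{1}{5292} \approx 0.00018896$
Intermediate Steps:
$L{\left(d \right)} = 12 d^{2}$ ($L{\left(d \right)} = 4 d d 3 = 4 d^{2} \cdot 3 = 4 \cdot 3 d^{2} = 12 d^{2}$)
$z = \frac{31}{7}$ ($z = \frac{1}{7} \cdot 31 = \frac{31}{7} \approx 4.4286$)
$h{\left(N,W \right)} = 5292$ ($h{\left(N,W \right)} = 12 \left(-21\right)^{2} = 12 \cdot 441 = 5292$)
$\frac{1}{h{\left(13 G,f{\left(z \right)} \right)}} = \frac{1}{5292}$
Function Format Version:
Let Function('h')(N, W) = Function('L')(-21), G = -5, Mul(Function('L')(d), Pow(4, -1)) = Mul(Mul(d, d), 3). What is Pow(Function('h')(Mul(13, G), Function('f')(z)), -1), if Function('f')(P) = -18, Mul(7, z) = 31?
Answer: Rational(1, 5292) ≈ 0.00018896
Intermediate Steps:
Function('L')(d) = Mul(12, Pow(d, 2)) (Function('L')(d) = Mul(4, Mul(Mul(d, d), 3)) = Mul(4, Mul(Pow(d, 2), 3)) = Mul(4, Mul(3, Pow(d, 2))) = Mul(12, Pow(d, 2)))
z = Rational(31, 7) (z = Mul(Rational(1, 7), 31) = Rational(31, 7) ≈ 4.4286)
Function('h')(N, W) = 5292 (Function('h')(N, W) = Mul(12, Pow(-21, 2)) = Mul(12, 441) = 5292)
Pow(Function('h')(Mul(13, G), Function('f')(z)), -1) = Pow(5292, -1) = Rational(1, 5292)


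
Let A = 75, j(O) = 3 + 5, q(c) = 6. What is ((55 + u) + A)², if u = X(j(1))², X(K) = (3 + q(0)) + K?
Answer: 175561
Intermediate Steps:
j(O) = 8
X(K) = 9 + K (X(K) = (3 + 6) + K = 9 + K)
u = 289 (u = (9 + 8)² = 17² = 289)
((55 + u) + A)² = ((55 + 289) + 75)² = (344 + 75)² = 419² = 175561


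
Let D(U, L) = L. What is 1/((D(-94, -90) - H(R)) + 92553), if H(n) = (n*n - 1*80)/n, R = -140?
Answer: 7/648217 ≈ 1.0799e-5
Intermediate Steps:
H(n) = (-80 + n²)/n (H(n) = (n² - 80)/n = (-80 + n²)/n)
1/((D(-94, -90) - H(R)) + 92553) = 1/((-90 - (-140 - 80/(-140))) + 92553) = 1/((-90 - (-140 - 80*(-1/140))) + 92553) = 1/((-90 - (-140 + 4/7)) + 92553) = 1/((-90 - 1*(-976/7)) + 92553) = 1/((-90 + 976/7) + 92553) = 1/(346/7 + 92553) = 1/(648217/7) = 7/648217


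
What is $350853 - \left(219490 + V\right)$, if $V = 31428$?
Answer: $99935$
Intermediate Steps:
$350853 - \left(219490 + V\right) = 350853 - 250918 = 99935$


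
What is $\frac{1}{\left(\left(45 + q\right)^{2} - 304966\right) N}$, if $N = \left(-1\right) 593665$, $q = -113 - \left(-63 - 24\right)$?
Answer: $\frac{1}{180833327325} \approx 5.53 \cdot 10^{-12}$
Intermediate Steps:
$q = -26$ ($q = -113 - -87 = -113 + 87 = -26$)
$N = -593665$
$\frac{1}{\left(\left(45 + q\right)^{2} - 304966\right) N} = \frac{1}{\left(\left(45 - 26\right)^{2} - 304966\right) \left(-593665\right)} = \frac{1}{19^{2} - 304966} \left(- \frac{1}{593665}\right) = \frac{1}{361 - 304966} \left(- \frac{1}{593665}\right) = \frac{1}{-304605} \left(- \frac{1}{593665}\right) = \left(- \frac{1}{304605}\right) \left(- \frac{1}{593665}\right) = \frac{1}{180833327325}$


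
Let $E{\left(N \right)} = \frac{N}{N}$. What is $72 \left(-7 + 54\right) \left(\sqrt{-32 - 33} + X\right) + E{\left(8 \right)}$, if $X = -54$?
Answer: $-182735 + 3384 i \sqrt{65} \approx -1.8274 \cdot 10^{5} + 27283.0 i$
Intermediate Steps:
$E{\left(N \right)} = 1$
$72 \left(-7 + 54\right) \left(\sqrt{-32 - 33} + X\right) + E{\left(8 \right)} = 72 \left(-7 + 54\right) \left(\sqrt{-32 - 33} - 54\right) + 1 = 72 \cdot 47 \left(\sqrt{-65} - 54\right) + 1 = 72 \cdot 47 \left(i \sqrt{65} - 54\right) + 1 = 72 \cdot 47 \left(-54 + i \sqrt{65}\right) + 1 = 72 \left(-2538 + 47 i \sqrt{65}\right) + 1 = \left(-182736 + 3384 i \sqrt{65}\right) + 1 = -182735 + 3384 i \sqrt{65}$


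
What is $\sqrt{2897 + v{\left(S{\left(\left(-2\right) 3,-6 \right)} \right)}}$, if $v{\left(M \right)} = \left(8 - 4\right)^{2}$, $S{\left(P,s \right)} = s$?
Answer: $\sqrt{2913} \approx 53.972$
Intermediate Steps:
$v{\left(M \right)} = 16$ ($v{\left(M \right)} = 4^{2} = 16$)
$\sqrt{2897 + v{\left(S{\left(\left(-2\right) 3,-6 \right)} \right)}} = \sqrt{2897 + 16} = \sqrt{2913}$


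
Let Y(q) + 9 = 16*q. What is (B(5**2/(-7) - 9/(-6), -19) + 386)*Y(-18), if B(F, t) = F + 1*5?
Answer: -1617165/14 ≈ -1.1551e+5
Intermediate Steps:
Y(q) = -9 + 16*q
B(F, t) = 5 + F (B(F, t) = F + 5 = 5 + F)
(B(5**2/(-7) - 9/(-6), -19) + 386)*Y(-18) = ((5 + (5**2/(-7) - 9/(-6))) + 386)*(-9 + 16*(-18)) = ((5 + (25*(-1/7) - 9*(-1/6))) + 386)*(-9 - 288) = ((5 + (-25/7 + 3/2)) + 386)*(-297) = ((5 - 29/14) + 386)*(-297) = (41/14 + 386)*(-297) = (5445/14)*(-297) = -1617165/14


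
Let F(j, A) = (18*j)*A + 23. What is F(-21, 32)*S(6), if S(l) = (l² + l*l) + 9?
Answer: -977913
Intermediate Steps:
S(l) = 9 + 2*l² (S(l) = (l² + l²) + 9 = 2*l² + 9 = 9 + 2*l²)
F(j, A) = 23 + 18*A*j (F(j, A) = 18*A*j + 23 = 23 + 18*A*j)
F(-21, 32)*S(6) = (23 + 18*32*(-21))*(9 + 2*6²) = (23 - 12096)*(9 + 2*36) = -12073*(9 + 72) = -12073*81 = -977913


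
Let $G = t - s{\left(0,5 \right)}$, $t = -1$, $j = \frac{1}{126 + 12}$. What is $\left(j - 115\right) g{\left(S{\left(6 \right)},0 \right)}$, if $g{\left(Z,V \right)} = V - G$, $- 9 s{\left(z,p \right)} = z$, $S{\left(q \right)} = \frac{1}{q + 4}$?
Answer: $- \frac{15869}{138} \approx -114.99$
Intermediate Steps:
$S{\left(q \right)} = \frac{1}{4 + q}$
$s{\left(z,p \right)} = - \frac{z}{9}$
$j = \frac{1}{138} \approx 0.0072464$
$G = -1$ ($G = -1 - \left(- \frac{1}{9}\right) 0 = -1 - 0 = -1 + 0 = -1$)
$g{\left(Z,V \right)} = 1 + V$ ($g{\left(Z,V \right)} = V - -1 = V + 1 = 1 + V$)
$\left(j - 115\right) g{\left(S{\left(6 \right)},0 \right)} = \left(\frac{1}{138} - 115\right) \left(1 + 0\right) = \left(- \frac{15869}{138}\right) 1 = - \frac{15869}{138}$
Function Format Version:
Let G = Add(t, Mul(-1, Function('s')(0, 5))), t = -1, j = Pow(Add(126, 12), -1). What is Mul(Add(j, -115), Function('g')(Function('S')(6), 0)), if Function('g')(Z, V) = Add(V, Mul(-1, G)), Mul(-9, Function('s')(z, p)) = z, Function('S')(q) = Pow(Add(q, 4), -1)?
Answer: Rational(-15869, 138) ≈ -114.99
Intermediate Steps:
Function('S')(q) = Pow(Add(4, q), -1)
Function('s')(z, p) = Mul(Rational(-1, 9), z)
j = Rational(1, 138) (j = Pow(138, -1) = Rational(1, 138) ≈ 0.0072464)
G = -1 (G = Add(-1, Mul(-1, Mul(Rational(-1, 9), 0))) = Add(-1, Mul(-1, 0)) = Add(-1, 0) = -1)
Function('g')(Z, V) = Add(1, V) (Function('g')(Z, V) = Add(V, Mul(-1, -1)) = Add(V, 1) = Add(1, V))
Mul(Add(j, -115), Function('g')(Function('S')(6), 0)) = Mul(Add(Rational(1, 138), -115), Add(1, 0)) = Mul(Rational(-15869, 138), 1) = Rational(-15869, 138)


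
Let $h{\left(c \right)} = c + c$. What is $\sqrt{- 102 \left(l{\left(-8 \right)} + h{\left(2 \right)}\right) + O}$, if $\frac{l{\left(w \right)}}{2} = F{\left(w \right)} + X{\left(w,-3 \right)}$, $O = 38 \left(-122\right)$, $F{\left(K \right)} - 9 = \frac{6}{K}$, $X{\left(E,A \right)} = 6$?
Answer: $i \sqrt{7951} \approx 89.168 i$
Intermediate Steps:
$h{\left(c \right)} = 2 c$
$F{\left(K \right)} = 9 + \frac{6}{K}$
$O = -4636$
$l{\left(w \right)} = 30 + \frac{12}{w}$ ($l{\left(w \right)} = 2 \left(\left(9 + \frac{6}{w}\right) + 6\right) = 2 \left(15 + \frac{6}{w}\right) = 30 + \frac{12}{w}$)
$\sqrt{- 102 \left(l{\left(-8 \right)} + h{\left(2 \right)}\right) + O} = \sqrt{- 102 \left(\left(30 + \frac{12}{-8}\right) + 2 \cdot 2\right) - 4636} = \sqrt{- 102 \left(\left(30 + 12 \left(- \frac{1}{8}\right)\right) + 4\right) - 4636} = \sqrt{- 102 \left(\left(30 - \frac{3}{2}\right) + 4\right) - 4636} = \sqrt{- 102 \left(\frac{57}{2} + 4\right) - 4636} = \sqrt{\left(-102\right) \frac{65}{2} - 4636} = \sqrt{-3315 - 4636} = \sqrt{-7951} = i \sqrt{7951}$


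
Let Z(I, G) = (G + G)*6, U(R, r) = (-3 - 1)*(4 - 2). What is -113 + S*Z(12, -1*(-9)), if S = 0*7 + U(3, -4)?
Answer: -977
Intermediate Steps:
U(R, r) = -8 (U(R, r) = -4*2 = -8)
Z(I, G) = 12*G (Z(I, G) = (2*G)*6 = 12*G)
S = -8 (S = 0*7 - 8 = 0 - 8 = -8)
-113 + S*Z(12, -1*(-9)) = -113 - 96*(-1*(-9)) = -113 - 96*9 = -113 - 8*108 = -113 - 864 = -977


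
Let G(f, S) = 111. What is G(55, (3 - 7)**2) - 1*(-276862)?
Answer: 276973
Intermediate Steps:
G(55, (3 - 7)**2) - 1*(-276862) = 111 - 1*(-276862) = 111 + 276862 = 276973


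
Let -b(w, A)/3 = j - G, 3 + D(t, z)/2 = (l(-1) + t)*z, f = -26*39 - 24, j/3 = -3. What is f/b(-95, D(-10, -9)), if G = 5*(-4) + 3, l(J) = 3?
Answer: 173/4 ≈ 43.250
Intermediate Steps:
j = -9 (j = 3*(-3) = -9)
f = -1038 (f = -1014 - 24 = -1038)
G = -17 (G = -20 + 3 = -17)
D(t, z) = -6 + 2*z*(3 + t) (D(t, z) = -6 + 2*((3 + t)*z) = -6 + 2*(z*(3 + t)) = -6 + 2*z*(3 + t))
b(w, A) = -24 (b(w, A) = -3*(-9 - 1*(-17)) = -3*(-9 + 17) = -3*8 = -24)
f/b(-95, D(-10, -9)) = -1038/(-24) = -1038*(-1/24) = 173/4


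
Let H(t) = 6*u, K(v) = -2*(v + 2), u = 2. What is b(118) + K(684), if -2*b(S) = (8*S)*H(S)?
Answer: -7036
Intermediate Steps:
K(v) = -4 - 2*v (K(v) = -2*(2 + v) = -4 - 2*v)
H(t) = 12 (H(t) = 6*2 = 12)
b(S) = -48*S (b(S) = -8*S*12/2 = -48*S)
b(118) + K(684) = -48*118 + (-4 - 2*684) = -5664 + (-4 - 1368) = -5664 - 1372 = -7036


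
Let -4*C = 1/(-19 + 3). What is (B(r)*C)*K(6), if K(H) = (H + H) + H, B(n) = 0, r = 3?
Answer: 0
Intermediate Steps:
K(H) = 3*H (K(H) = 2*H + H = 3*H)
C = 1/64 (C = -1/(4*(-19 + 3)) = -¼/(-16) = -¼*(-1/16) = 1/64 ≈ 0.015625)
(B(r)*C)*K(6) = (0*(1/64))*(3*6) = 0*18 = 0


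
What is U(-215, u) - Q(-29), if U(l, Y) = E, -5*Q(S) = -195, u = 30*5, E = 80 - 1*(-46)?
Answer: 87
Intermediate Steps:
E = 126 (E = 80 + 46 = 126)
u = 150
Q(S) = 39 (Q(S) = -⅕*(-195) = 39)
U(l, Y) = 126
U(-215, u) - Q(-29) = 126 - 1*39 = 126 - 39 = 87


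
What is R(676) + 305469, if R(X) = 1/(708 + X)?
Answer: 422769097/1384 ≈ 3.0547e+5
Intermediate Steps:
R(676) + 305469 = 1/(708 + 676) + 305469 = 1/1384 + 305469 = 422769097/1384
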